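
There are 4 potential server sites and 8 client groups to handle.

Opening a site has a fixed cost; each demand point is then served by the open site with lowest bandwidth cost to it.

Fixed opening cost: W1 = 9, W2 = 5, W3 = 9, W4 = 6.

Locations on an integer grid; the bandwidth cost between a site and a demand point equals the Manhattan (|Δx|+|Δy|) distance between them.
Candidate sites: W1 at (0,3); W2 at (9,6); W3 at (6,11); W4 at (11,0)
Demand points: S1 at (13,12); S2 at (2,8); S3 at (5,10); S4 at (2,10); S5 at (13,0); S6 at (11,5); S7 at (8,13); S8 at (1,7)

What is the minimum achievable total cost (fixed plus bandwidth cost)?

57

Open {W3, W4}: assign each demand point to its cheapest open site.
  S1→W3 8, S2→W3 7, S3→W3 2, S4→W3 5, S5→W4 2, S6→W4 5, S7→W3 4, S8→W3 9
  bandwidth cost 42, fixed 15 → total 57.
Compare {W2, W3, W4}: bandwidth cost 40 + fixed 20 = 60.
Compare {W2, W3}: bandwidth cost 48 + fixed 14 = 62.
Compare {W1, W3, W4}: bandwidth cost 38 + fixed 24 = 62.
All other subsets cost ≥ 60. Minimum total cost: 57.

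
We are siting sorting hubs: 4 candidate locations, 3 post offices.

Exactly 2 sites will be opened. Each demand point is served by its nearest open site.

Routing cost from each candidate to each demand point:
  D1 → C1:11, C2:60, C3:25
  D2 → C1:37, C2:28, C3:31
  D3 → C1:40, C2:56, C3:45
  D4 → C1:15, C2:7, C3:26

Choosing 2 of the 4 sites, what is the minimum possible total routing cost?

43

Open {D1, D4}.
  C1→D1 11, C2→D4 7, C3→D1 25  ⇒ total 43.
Compare {D2, D4}: total 48.
Compare {D3, D4}: total 48.
No size-2 selection does better; minimum is 43.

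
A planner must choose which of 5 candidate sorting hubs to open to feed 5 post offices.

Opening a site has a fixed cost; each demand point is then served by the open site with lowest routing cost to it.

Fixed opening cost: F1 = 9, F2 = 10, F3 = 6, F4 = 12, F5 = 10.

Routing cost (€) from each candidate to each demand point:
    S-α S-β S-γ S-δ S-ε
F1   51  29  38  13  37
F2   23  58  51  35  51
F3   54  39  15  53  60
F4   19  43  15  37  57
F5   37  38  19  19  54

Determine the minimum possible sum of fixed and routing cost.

134

Open {F1, F4}: assign each demand point to its cheapest open site.
  S-α→F4 19, S-β→F1 29, S-γ→F4 15, S-δ→F1 13, S-ε→F1 37
  routing cost 113, fixed 21 → total 134.
Compare {F1, F3, F4}: routing cost 113 + fixed 27 = 140.
Compare {F1, F2, F3}: routing cost 117 + fixed 25 = 142.
Compare {F1, F2, F4}: routing cost 113 + fixed 31 = 144.
All other subsets cost ≥ 140. Minimum total cost: 134.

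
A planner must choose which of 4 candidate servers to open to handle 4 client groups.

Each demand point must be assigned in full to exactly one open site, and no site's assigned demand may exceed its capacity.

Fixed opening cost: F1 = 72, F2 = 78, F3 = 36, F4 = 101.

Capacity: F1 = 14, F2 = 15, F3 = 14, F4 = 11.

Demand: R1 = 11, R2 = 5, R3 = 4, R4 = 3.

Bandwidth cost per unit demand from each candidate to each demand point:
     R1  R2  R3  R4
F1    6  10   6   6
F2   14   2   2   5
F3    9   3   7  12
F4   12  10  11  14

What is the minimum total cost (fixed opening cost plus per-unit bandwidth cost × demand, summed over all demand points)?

Open {F1, F3}; cheapest assignment that respects the capacities:
  F1 (cap 14, load 14): R1, R4 — cost 11×6 + 3×6 = 84
  F3 (cap 14, load 9): R2, R3 — cost 5×3 + 4×7 = 43
  Shipping 127, fixed 108 → total 235.
  Any other capacity-feasible assignment to {F1, F3} ships for at least 127.
Compare {F2, F3}: its best feasible assignment gives total 246.
Compare {F1, F2}: its best feasible assignment gives total 249.
Every other set of open sites that can feasibly serve all demand totals ≥ 246 even under its best assignment. Minimum: 235.

235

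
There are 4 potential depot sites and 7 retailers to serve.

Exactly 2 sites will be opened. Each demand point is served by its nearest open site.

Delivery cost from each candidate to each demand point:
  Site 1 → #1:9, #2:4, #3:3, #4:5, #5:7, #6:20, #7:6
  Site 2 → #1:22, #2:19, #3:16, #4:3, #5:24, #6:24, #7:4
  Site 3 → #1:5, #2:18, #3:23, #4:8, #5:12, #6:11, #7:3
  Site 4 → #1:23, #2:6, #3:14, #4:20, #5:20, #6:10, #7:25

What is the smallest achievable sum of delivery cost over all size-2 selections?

Open {Site 1, Site 3}.
  #1→Site 3 5, #2→Site 1 4, #3→Site 1 3, #4→Site 1 5, #5→Site 1 7, #6→Site 3 11, #7→Site 3 3  ⇒ total 38.
Compare {Site 1, Site 4}: total 44.
Compare {Site 1, Site 2}: total 50.
No size-2 selection does better; minimum is 38.

38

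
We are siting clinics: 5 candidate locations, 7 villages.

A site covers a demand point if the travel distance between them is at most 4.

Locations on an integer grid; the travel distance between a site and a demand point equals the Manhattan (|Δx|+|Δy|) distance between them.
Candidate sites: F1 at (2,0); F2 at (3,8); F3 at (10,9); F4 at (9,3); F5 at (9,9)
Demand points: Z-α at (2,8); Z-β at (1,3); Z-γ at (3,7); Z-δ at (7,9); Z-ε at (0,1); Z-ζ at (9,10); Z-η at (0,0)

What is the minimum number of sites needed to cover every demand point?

Coverage sets (demand points within 4 of each site):
  F1: {Z-β, Z-ε, Z-η}
  F2: {Z-α, Z-γ}
  F3: {Z-δ, Z-ζ}
  F4: {}
  F5: {Z-δ, Z-ζ}
No 2 sites suffice: every size-2 union leaves at least one demand point uncovered.
But {F1, F2, F3} covers everything, so the minimum is 3.

3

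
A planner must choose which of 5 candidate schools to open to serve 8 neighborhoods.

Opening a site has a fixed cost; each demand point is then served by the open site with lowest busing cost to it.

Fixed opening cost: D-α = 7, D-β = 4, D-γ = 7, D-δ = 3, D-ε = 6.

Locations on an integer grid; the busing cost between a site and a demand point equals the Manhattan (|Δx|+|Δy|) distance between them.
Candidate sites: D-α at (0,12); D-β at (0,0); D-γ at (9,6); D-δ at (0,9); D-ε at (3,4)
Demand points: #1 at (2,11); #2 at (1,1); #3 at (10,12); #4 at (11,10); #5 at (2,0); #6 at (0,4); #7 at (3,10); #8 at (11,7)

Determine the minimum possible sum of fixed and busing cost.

Open {D-β, D-γ, D-δ}: assign each demand point to its cheapest open site.
  #1→D-δ 4, #2→D-β 2, #3→D-γ 7, #4→D-γ 6, #5→D-β 2, #6→D-β 4, #7→D-δ 4, #8→D-γ 3
  busing cost 32, fixed 14 → total 46.
Compare {D-α, D-β, D-γ}: busing cost 32 + fixed 18 = 50.
Compare {D-β, D-γ, D-δ, D-ε}: busing cost 31 + fixed 20 = 51.
Compare {D-α, D-β, D-γ, D-δ}: busing cost 31 + fixed 21 = 52.
All other subsets cost ≥ 50. Minimum total cost: 46.

46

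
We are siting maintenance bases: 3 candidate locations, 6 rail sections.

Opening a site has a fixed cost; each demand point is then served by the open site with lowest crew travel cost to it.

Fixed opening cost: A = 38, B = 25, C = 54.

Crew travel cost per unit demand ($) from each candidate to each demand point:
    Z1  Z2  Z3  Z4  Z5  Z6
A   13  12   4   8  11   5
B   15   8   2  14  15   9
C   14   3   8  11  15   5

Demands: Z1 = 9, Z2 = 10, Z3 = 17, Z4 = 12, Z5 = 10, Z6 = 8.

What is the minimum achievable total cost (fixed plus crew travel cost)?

540

Open {A, B}: assign each demand point to its cheapest open site.
  Z1→A 9×13=117, Z2→B 10×8=80, Z3→B 17×2=34, Z4→A 12×8=96, Z5→A 10×11=110, Z6→A 8×5=40
  crew travel cost 477, fixed 63 → total 540.
Compare {A, B, C}: crew travel cost 427 + fixed 117 = 544.
Compare {A, C}: crew travel cost 461 + fixed 92 = 553.
Compare {A}: crew travel cost 551 + fixed 38 = 589.
All other subsets cost ≥ 544. Minimum total cost: 540.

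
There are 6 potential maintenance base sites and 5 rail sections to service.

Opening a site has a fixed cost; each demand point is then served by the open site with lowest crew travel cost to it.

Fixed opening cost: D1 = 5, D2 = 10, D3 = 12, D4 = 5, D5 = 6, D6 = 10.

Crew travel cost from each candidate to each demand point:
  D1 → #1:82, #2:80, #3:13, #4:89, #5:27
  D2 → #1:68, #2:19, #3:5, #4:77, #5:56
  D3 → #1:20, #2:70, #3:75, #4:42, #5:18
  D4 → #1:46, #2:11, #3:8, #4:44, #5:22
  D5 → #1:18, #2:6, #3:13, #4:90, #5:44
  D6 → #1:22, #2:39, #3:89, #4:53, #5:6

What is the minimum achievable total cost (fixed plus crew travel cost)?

Open {D4, D5, D6}: assign each demand point to its cheapest open site.
  #1→D5 18, #2→D5 6, #3→D4 8, #4→D4 44, #5→D6 6
  crew travel cost 82, fixed 21 → total 103.
Compare {D4, D6}: crew travel cost 91 + fixed 15 = 106.
Compare {D1, D4, D5, D6}: crew travel cost 82 + fixed 26 = 108.
Compare {D4, D5}: crew travel cost 98 + fixed 11 = 109.
All other subsets cost ≥ 106. Minimum total cost: 103.

103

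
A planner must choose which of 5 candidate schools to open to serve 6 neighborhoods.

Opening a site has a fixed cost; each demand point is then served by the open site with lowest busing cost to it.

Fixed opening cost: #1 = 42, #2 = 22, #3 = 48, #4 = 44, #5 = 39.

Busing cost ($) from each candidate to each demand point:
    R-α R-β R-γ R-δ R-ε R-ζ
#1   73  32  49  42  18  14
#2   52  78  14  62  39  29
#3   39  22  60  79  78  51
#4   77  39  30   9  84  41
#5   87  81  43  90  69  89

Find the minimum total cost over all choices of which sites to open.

236

Open {#1, #2}: assign each demand point to its cheapest open site.
  R-α→#2 52, R-β→#1 32, R-γ→#2 14, R-δ→#1 42, R-ε→#1 18, R-ζ→#1 14
  busing cost 172, fixed 64 → total 236.
Compare {#1, #2, #4}: busing cost 139 + fixed 108 = 247.
Compare {#2, #4}: busing cost 182 + fixed 66 = 248.
Compare {#1, #2, #3}: busing cost 149 + fixed 112 = 261.
All other subsets cost ≥ 247. Minimum total cost: 236.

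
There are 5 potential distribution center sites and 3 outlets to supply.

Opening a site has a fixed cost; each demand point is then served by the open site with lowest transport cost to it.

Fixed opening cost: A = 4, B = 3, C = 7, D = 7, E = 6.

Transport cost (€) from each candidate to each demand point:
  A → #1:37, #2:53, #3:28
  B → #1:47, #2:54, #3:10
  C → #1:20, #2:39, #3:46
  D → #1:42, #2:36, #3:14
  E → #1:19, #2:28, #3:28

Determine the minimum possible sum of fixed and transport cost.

66

Open {B, E}: assign each demand point to its cheapest open site.
  #1→E 19, #2→E 28, #3→B 10
  transport cost 57, fixed 9 → total 66.
Compare {A, B, E}: transport cost 57 + fixed 13 = 70.
Compare {B, C, E}: transport cost 57 + fixed 16 = 73.
Compare {B, D, E}: transport cost 57 + fixed 16 = 73.
All other subsets cost ≥ 70. Minimum total cost: 66.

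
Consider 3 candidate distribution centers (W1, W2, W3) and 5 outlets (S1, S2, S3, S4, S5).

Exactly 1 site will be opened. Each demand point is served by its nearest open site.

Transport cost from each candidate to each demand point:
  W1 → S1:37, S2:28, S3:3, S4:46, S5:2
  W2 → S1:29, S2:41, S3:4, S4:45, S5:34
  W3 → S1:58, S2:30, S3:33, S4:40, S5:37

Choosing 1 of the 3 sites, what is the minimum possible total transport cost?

Open {W1}.
  S1→W1 37, S2→W1 28, S3→W1 3, S4→W1 46, S5→W1 2  ⇒ total 116.
Compare {W2}: total 153.
Compare {W3}: total 198.

116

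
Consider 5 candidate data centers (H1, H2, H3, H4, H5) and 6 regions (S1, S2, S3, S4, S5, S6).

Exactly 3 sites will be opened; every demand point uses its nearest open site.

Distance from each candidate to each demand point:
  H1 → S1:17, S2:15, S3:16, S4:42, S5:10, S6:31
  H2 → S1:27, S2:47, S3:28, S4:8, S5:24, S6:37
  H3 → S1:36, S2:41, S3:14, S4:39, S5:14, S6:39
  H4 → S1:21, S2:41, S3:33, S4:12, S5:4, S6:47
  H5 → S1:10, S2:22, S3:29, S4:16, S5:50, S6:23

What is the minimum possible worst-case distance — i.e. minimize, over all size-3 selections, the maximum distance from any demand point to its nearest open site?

Open {H1, H2, H5}.
  Farthest demand point is S6 at distance 23 (to H5); all others are ≤ 23.
With {H1, H3, H5} the worst case is 23.
With {H1, H4, H5} the worst case is 23.
No size-3 selection achieves below 23.

23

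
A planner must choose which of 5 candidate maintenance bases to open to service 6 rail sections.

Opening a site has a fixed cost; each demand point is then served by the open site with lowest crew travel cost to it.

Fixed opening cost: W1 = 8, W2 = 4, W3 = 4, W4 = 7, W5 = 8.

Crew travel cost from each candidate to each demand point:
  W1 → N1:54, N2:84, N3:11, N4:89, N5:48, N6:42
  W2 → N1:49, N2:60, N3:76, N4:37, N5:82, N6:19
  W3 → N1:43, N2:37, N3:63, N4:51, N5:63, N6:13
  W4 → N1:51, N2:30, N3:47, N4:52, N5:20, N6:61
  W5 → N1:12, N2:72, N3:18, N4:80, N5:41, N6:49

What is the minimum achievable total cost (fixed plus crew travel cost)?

Open {W2, W3, W4, W5}: assign each demand point to its cheapest open site.
  N1→W5 12, N2→W4 30, N3→W5 18, N4→W2 37, N5→W4 20, N6→W3 13
  crew travel cost 130, fixed 23 → total 153.
Compare {W1, W2, W3, W4, W5}: crew travel cost 123 + fixed 31 = 154.
Compare {W2, W4, W5}: crew travel cost 136 + fixed 19 = 155.
Compare {W1, W2, W4, W5}: crew travel cost 129 + fixed 27 = 156.
All other subsets cost ≥ 154. Minimum total cost: 153.

153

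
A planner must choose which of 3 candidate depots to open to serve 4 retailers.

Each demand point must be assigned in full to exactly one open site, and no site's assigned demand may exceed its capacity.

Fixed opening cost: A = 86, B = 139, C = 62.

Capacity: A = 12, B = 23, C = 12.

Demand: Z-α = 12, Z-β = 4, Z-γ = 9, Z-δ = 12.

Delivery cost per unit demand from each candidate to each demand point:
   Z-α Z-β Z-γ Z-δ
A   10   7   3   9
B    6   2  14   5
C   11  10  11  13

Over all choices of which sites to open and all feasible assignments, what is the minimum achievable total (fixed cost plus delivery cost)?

514

Open {A, B, C}; cheapest assignment that respects the capacities:
  A (cap 12, load 9): Z-γ — cost 9×3 = 27
  B (cap 23, load 16): Z-β, Z-δ — cost 4×2 + 12×5 = 68
  C (cap 12, load 12): Z-α — cost 12×11 = 132
  Shipping 227, fixed 287 → total 514.
  Any other capacity-feasible assignment to {A, B, C} ships for at least 227.
Total demand is 37 and no other set of sites has combined capacity ≥ 37, so {A, B, C} is the only feasible choice of open sites. Minimum: 514.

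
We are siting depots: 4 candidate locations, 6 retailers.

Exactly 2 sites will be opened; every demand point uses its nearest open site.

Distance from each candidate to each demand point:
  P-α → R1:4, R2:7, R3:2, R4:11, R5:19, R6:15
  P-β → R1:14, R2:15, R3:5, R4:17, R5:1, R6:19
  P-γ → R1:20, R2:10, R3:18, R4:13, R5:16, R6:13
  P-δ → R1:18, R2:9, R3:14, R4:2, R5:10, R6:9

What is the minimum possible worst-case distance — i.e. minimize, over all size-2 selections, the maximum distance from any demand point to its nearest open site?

Open {P-α, P-δ}.
  Farthest demand point is R5 at distance 10 (to P-δ); all others are ≤ 10.
With {P-β, P-γ} the worst case is 14.
With {P-β, P-δ} the worst case is 14.
No size-2 selection achieves below 10.

10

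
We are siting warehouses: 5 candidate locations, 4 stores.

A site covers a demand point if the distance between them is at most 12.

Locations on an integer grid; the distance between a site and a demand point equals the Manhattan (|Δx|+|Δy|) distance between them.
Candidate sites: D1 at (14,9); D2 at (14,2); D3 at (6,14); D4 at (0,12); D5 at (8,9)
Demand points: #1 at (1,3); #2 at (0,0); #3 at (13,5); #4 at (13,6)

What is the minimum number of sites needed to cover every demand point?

2

Coverage sets (demand points within 12 of each site):
  D1: {#3, #4}
  D2: {#3, #4}
  D3: {}
  D4: {#1, #2}
  D5: {#3, #4}
No single site covers all 4 demand points.
But {D1, D4} covers everything, so the minimum is 2.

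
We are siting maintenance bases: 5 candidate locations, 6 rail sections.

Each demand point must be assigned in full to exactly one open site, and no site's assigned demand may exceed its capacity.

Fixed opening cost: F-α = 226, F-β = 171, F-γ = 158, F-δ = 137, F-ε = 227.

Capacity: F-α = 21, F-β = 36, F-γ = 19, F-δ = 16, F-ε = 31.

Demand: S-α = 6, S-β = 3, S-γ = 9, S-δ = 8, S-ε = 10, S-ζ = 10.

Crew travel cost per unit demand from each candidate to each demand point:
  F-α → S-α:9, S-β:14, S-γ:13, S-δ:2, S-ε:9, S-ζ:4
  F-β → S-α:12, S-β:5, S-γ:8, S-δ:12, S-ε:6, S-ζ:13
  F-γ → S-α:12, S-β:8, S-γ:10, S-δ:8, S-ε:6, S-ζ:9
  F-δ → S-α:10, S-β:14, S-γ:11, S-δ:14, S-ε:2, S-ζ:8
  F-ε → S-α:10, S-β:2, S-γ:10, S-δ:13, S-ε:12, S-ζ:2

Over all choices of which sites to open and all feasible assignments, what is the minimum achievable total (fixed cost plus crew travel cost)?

664

Open {F-δ, F-ε}; cheapest assignment that respects the capacities:
  F-δ (cap 16, load 16): S-α, S-ε — cost 6×10 + 10×2 = 80
  F-ε (cap 31, load 30): S-β, S-γ, S-δ, S-ζ — cost 3×2 + 9×10 + 8×13 + 10×2 = 220
  Shipping 300, fixed 364 → total 664.
  Any other capacity-feasible assignment to {F-δ, F-ε} ships for at least 300.
Compare {F-α, F-β}: its best feasible assignment gives total 672.
Compare {F-γ, F-ε}: its best feasible assignment gives total 685.
Every other set of open sites that can feasibly serve all demand totals ≥ 672 even under its best assignment. Minimum: 664.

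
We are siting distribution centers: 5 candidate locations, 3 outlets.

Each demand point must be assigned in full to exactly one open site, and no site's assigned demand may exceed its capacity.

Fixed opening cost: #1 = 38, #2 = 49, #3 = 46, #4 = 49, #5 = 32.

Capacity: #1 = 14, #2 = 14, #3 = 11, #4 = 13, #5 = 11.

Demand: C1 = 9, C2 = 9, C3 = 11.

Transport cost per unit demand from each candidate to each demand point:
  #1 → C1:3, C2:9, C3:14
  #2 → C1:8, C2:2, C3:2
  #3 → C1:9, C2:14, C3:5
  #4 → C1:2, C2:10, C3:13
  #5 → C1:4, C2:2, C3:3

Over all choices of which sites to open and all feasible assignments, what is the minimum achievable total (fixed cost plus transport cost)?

Open {#1, #2, #5}; cheapest assignment that respects the capacities:
  #1 (cap 14, load 9): C1 — cost 9×3 = 27
  #2 (cap 14, load 11): C3 — cost 11×2 = 22
  #5 (cap 11, load 9): C2 — cost 9×2 = 18
  Shipping 67, fixed 119 → total 186.
  Any other capacity-feasible assignment to {#1, #2, #5} ships for at least 67.
Compare {#2, #4, #5}: its best feasible assignment gives total 188.
Compare {#1, #3, #5}: its best feasible assignment gives total 216.
Every other set of open sites that can feasibly serve all demand totals ≥ 188 even under its best assignment. Minimum: 186.

186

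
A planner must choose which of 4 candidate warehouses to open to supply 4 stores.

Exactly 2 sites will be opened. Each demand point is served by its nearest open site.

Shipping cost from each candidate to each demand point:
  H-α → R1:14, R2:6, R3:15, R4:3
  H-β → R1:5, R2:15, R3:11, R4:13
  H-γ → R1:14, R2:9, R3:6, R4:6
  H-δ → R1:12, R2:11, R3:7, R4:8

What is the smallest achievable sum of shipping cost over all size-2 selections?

Open {H-α, H-β}.
  R1→H-β 5, R2→H-α 6, R3→H-β 11, R4→H-α 3  ⇒ total 25.
Compare {H-β, H-γ}: total 26.
Compare {H-α, H-δ}: total 28.
No size-2 selection does better; minimum is 25.

25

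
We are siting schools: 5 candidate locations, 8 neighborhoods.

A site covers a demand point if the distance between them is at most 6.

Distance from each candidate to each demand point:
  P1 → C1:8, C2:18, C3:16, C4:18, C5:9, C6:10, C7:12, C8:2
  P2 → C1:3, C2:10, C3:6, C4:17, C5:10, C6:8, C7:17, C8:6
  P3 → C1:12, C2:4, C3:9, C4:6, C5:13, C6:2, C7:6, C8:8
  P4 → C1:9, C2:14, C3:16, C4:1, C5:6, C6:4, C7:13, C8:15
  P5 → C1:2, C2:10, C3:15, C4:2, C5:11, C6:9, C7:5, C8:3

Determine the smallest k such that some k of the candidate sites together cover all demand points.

3

Coverage sets (demand points within 6 of each site):
  P1: {C8}
  P2: {C1, C3, C8}
  P3: {C2, C4, C6, C7}
  P4: {C4, C5, C6}
  P5: {C1, C4, C7, C8}
No 2 sites suffice: every size-2 union leaves at least one demand point uncovered.
But {P2, P3, P4} covers everything, so the minimum is 3.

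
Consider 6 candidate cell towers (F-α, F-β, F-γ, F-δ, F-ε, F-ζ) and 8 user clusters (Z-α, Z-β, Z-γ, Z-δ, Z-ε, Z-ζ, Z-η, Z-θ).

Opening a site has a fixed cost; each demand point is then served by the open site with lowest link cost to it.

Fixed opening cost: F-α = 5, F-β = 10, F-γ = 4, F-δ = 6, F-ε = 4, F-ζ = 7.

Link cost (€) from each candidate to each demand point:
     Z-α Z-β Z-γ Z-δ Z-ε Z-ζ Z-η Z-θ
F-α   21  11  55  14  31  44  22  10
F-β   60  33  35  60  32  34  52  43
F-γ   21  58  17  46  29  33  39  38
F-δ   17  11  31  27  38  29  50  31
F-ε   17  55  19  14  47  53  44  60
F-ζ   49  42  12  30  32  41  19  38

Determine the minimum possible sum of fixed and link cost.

Open {F-α, F-δ, F-ζ}: assign each demand point to its cheapest open site.
  Z-α→F-δ 17, Z-β→F-α 11, Z-γ→F-ζ 12, Z-δ→F-α 14, Z-ε→F-α 31, Z-ζ→F-δ 29, Z-η→F-ζ 19, Z-θ→F-α 10
  link cost 143, fixed 18 → total 161.
Compare {F-α, F-γ, F-δ, F-ζ}: link cost 141 + fixed 22 = 163.
Compare {F-α, F-γ, F-δ}: link cost 149 + fixed 15 = 164.
Compare {F-α, F-γ, F-ζ}: link cost 149 + fixed 16 = 165.
All other subsets cost ≥ 163. Minimum total cost: 161.

161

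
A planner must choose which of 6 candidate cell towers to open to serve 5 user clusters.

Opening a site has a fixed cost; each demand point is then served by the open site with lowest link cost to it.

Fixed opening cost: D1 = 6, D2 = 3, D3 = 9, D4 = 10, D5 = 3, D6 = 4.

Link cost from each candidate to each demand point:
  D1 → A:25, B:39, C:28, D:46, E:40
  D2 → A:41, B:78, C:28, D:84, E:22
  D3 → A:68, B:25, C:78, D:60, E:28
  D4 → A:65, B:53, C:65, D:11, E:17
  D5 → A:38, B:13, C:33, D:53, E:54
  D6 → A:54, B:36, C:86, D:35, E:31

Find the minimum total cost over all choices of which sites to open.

Open {D1, D4, D5}: assign each demand point to its cheapest open site.
  A→D1 25, B→D5 13, C→D1 28, D→D4 11, E→D4 17
  link cost 94, fixed 19 → total 113.
Compare {D1, D2, D4, D5}: link cost 94 + fixed 22 = 116.
Compare {D1, D4, D5, D6}: link cost 94 + fixed 23 = 117.
Compare {D1, D2, D4, D5, D6}: link cost 94 + fixed 26 = 120.
All other subsets cost ≥ 116. Minimum total cost: 113.

113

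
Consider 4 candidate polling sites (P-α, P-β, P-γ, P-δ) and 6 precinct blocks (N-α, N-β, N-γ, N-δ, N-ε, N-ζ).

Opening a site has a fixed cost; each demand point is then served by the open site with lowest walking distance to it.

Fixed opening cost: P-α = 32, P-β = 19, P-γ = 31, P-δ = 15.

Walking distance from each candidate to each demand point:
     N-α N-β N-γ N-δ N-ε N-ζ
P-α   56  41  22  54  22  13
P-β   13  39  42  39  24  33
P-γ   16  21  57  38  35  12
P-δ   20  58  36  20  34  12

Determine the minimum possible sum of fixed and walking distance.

178

Open {P-β, P-δ}: assign each demand point to its cheapest open site.
  N-α→P-β 13, N-β→P-β 39, N-γ→P-δ 36, N-δ→P-δ 20, N-ε→P-β 24, N-ζ→P-δ 12
  walking distance 144, fixed 34 → total 178.
Compare {P-α, P-δ}: walking distance 137 + fixed 47 = 184.
Compare {P-γ, P-δ}: walking distance 139 + fixed 46 = 185.
Compare {P-α, P-γ, P-δ}: walking distance 113 + fixed 78 = 191.
All other subsets cost ≥ 184. Minimum total cost: 178.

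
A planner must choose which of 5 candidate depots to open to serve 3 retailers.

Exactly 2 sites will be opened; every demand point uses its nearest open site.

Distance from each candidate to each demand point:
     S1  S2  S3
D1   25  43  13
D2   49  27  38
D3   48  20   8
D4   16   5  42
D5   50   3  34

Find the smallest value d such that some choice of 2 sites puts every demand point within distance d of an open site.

Open {D1, D4}.
  Farthest demand point is S1 at distance 16 (to D4); all others are ≤ 16.
With {D3, D4} the worst case is 16.
With {D1, D3} the worst case is 25.
No size-2 selection achieves below 16.

16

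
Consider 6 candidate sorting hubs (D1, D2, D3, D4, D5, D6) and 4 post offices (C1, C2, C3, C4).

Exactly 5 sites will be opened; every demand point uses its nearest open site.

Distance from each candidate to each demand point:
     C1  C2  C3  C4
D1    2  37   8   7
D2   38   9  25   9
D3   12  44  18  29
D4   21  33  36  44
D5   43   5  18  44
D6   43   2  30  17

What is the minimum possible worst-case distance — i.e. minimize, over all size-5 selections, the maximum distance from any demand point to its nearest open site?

8

Open {D1, D2, D3, D4, D5}.
  Farthest demand point is C3 at distance 8 (to D1); all others are ≤ 8.
With {D1, D2, D3, D4, D6} the worst case is 8.
With {D1, D2, D3, D5, D6} the worst case is 8.
No size-5 selection achieves below 8.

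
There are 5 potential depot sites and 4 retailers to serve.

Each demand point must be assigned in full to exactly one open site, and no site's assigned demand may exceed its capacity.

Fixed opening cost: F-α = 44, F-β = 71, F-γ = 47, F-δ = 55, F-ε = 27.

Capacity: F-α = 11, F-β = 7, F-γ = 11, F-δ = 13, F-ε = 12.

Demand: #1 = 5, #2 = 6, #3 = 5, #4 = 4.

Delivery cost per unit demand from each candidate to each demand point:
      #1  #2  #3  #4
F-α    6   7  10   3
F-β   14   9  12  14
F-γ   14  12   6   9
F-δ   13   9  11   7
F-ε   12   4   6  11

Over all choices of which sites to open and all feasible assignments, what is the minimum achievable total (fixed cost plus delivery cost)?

167

Open {F-α, F-ε}; cheapest assignment that respects the capacities:
  F-α (cap 11, load 9): #1, #4 — cost 5×6 + 4×3 = 42
  F-ε (cap 12, load 11): #2, #3 — cost 6×4 + 5×6 = 54
  Shipping 96, fixed 71 → total 167.
  Any other capacity-feasible assignment to {F-α, F-ε} ships for at least 96.
Compare {F-α, F-γ, F-ε}: its best feasible assignment gives total 214.
Compare {F-α, F-δ, F-ε}: its best feasible assignment gives total 222.
Every other set of open sites that can feasibly serve all demand totals ≥ 214 even under its best assignment. Minimum: 167.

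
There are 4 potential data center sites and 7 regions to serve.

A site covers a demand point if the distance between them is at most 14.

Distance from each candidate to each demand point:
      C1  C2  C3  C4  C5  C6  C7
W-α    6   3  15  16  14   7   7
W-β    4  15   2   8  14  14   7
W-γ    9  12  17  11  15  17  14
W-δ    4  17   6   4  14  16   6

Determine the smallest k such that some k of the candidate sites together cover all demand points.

2

Coverage sets (demand points within 14 of each site):
  W-α: {C1, C2, C5, C6, C7}
  W-β: {C1, C3, C4, C5, C6, C7}
  W-γ: {C1, C2, C4, C7}
  W-δ: {C1, C3, C4, C5, C7}
No single site covers all 7 demand points.
But {W-α, W-β} covers everything, so the minimum is 2.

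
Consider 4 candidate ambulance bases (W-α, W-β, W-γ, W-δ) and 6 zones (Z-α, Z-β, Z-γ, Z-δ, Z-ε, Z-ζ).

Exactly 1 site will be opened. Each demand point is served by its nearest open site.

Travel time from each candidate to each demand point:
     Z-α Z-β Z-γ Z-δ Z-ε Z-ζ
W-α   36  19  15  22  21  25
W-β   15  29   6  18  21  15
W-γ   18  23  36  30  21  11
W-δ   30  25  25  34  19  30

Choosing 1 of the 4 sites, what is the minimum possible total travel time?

Open {W-β}.
  Z-α→W-β 15, Z-β→W-β 29, Z-γ→W-β 6, Z-δ→W-β 18, Z-ε→W-β 21, Z-ζ→W-β 15  ⇒ total 104.
Compare {W-α}: total 138.
Compare {W-γ}: total 139.
No size-1 selection does better; minimum is 104.

104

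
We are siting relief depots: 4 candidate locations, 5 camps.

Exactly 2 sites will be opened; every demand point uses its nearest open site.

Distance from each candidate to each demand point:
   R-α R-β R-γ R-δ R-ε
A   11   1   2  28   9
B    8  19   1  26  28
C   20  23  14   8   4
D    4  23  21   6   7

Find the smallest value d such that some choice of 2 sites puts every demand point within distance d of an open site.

7

Open {A, D}.
  Farthest demand point is R-ε at distance 7 (to D); all others are ≤ 7.
With {A, C} the worst case is 11.
With {B, C} the worst case is 19.
No size-2 selection achieves below 7.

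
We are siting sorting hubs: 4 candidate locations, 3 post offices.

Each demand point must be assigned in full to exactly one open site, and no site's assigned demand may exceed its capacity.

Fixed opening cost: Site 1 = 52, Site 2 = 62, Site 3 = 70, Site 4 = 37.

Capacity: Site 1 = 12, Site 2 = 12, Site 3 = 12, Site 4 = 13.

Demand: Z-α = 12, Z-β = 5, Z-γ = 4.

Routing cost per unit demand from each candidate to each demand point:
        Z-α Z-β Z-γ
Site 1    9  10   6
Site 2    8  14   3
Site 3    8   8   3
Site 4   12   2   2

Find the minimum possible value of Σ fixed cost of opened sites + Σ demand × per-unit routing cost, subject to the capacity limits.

213

Open {Site 2, Site 4}; cheapest assignment that respects the capacities:
  Site 2 (cap 12, load 12): Z-α — cost 12×8 = 96
  Site 4 (cap 13, load 9): Z-β, Z-γ — cost 5×2 + 4×2 = 18
  Shipping 114, fixed 99 → total 213.
  Any other capacity-feasible assignment to {Site 2, Site 4} ships for at least 114.
Compare {Site 1, Site 4}: its best feasible assignment gives total 215.
Compare {Site 3, Site 4}: its best feasible assignment gives total 221.
Every other set of open sites that can feasibly serve all demand totals ≥ 215 even under its best assignment. Minimum: 213.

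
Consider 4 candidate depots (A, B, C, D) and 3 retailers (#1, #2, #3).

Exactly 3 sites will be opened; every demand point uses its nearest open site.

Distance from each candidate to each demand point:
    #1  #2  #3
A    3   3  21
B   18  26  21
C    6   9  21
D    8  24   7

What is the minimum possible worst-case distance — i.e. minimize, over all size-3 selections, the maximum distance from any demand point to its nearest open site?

Open {A, B, D}.
  Farthest demand point is #3 at distance 7 (to D); all others are ≤ 7.
With {A, C, D} the worst case is 7.
With {B, C, D} the worst case is 9.
No size-3 selection achieves below 7.

7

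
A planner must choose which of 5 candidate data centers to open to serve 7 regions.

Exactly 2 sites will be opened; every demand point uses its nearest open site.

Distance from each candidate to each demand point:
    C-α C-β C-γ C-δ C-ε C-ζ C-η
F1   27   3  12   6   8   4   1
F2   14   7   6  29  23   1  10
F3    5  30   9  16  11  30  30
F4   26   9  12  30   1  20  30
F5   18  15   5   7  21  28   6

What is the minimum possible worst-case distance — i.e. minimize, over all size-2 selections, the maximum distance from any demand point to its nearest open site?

9

Open {F1, F3}.
  Farthest demand point is C-γ at distance 9 (to F3); all others are ≤ 9.
With {F1, F2} the worst case is 14.
With {F2, F3} the worst case is 16.
No size-2 selection achieves below 9.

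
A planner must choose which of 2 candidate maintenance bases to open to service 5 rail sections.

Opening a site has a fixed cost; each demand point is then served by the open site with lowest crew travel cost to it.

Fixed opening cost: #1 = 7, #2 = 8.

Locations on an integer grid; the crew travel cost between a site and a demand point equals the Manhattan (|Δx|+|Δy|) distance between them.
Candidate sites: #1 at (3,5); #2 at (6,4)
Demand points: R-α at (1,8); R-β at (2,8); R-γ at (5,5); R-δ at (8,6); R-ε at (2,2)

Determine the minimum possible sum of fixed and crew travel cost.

Open {#1}: assign each demand point to its cheapest open site.
  R-α→#1 5, R-β→#1 4, R-γ→#1 2, R-δ→#1 6, R-ε→#1 4
  crew travel cost 21, fixed 7 → total 28.
Compare {#1, #2}: crew travel cost 19 + fixed 15 = 34.
Compare {#2}: crew travel cost 29 + fixed 8 = 37.

28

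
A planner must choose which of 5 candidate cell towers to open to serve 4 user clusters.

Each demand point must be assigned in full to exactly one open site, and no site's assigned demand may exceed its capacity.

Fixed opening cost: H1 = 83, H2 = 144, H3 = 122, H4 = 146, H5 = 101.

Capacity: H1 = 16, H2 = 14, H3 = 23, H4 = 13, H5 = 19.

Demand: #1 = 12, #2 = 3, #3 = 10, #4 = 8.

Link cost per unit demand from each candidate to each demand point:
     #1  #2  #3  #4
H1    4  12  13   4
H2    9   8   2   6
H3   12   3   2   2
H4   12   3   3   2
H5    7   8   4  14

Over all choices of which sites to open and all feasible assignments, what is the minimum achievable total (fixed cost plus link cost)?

298

Open {H1, H3}; cheapest assignment that respects the capacities:
  H1 (cap 16, load 12): #1 — cost 12×4 = 48
  H3 (cap 23, load 21): #2, #3, #4 — cost 3×3 + 10×2 + 8×2 = 45
  Shipping 93, fixed 205 → total 298.
  Any other capacity-feasible assignment to {H1, H3} ships for at least 93.
Compare {H3, H5}: its best feasible assignment gives total 352.
Compare {H1, H3, H5}: its best feasible assignment gives total 399.
Every other set of open sites that can feasibly serve all demand totals ≥ 352 even under its best assignment. Minimum: 298.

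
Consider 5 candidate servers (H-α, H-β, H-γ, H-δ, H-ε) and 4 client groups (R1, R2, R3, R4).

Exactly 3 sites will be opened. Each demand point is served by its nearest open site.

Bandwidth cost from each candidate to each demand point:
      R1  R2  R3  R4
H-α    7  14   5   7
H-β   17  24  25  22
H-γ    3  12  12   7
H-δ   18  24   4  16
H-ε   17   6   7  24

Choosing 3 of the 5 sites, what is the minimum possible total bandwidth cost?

20

Open {H-γ, H-δ, H-ε}.
  R1→H-γ 3, R2→H-ε 6, R3→H-δ 4, R4→H-γ 7  ⇒ total 20.
Compare {H-α, H-γ, H-ε}: total 21.
Compare {H-β, H-γ, H-ε}: total 23.
No size-3 selection does better; minimum is 20.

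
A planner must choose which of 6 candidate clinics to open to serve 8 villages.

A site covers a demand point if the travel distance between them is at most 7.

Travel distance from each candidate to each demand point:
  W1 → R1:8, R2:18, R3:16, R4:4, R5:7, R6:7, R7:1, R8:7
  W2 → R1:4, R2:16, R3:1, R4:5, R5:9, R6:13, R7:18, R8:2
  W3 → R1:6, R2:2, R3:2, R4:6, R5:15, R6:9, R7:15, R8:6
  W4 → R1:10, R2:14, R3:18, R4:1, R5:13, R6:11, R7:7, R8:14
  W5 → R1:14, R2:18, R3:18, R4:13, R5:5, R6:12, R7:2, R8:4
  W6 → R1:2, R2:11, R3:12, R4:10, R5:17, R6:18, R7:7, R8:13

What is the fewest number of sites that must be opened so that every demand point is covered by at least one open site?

2

Coverage sets (demand points within 7 of each site):
  W1: {R4, R5, R6, R7, R8}
  W2: {R1, R3, R4, R8}
  W3: {R1, R2, R3, R4, R8}
  W4: {R4, R7}
  W5: {R5, R7, R8}
  W6: {R1, R7}
No single site covers all 8 demand points.
But {W1, W3} covers everything, so the minimum is 2.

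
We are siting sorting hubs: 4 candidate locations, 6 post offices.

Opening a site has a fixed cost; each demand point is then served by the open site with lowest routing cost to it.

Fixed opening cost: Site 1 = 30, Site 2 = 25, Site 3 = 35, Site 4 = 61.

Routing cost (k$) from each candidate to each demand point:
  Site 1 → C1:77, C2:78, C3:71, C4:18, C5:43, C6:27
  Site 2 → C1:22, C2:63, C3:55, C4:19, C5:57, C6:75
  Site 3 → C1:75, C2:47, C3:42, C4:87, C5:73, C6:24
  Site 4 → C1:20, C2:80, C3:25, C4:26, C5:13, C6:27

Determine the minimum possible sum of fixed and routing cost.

251

Open {Site 3, Site 4}: assign each demand point to its cheapest open site.
  C1→Site 4 20, C2→Site 3 47, C3→Site 4 25, C4→Site 4 26, C5→Site 4 13, C6→Site 3 24
  routing cost 155, fixed 96 → total 251.
Compare {Site 4}: routing cost 191 + fixed 61 = 252.
Compare {Site 2, Site 4}: routing cost 167 + fixed 86 = 253.
Compare {Site 2, Site 3, Site 4}: routing cost 148 + fixed 121 = 269.
All other subsets cost ≥ 252. Minimum total cost: 251.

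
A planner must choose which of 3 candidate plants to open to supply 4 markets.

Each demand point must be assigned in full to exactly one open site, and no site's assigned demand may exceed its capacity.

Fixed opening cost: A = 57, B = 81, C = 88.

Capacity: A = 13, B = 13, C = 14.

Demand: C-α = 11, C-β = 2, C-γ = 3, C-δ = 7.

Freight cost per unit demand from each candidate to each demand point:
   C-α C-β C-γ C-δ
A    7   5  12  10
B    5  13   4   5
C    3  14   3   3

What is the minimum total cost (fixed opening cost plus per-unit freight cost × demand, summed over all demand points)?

Open {A, C}; cheapest assignment that respects the capacities:
  A (cap 13, load 13): C-α, C-β — cost 11×7 + 2×5 = 87
  C (cap 14, load 10): C-γ, C-δ — cost 3×3 + 7×3 = 30
  Shipping 117, fixed 145 → total 262.
  Any other capacity-feasible assignment to {A, C} ships for at least 117.
Compare {A, B}: its best feasible assignment gives total 272.
Compare {B, C}: its best feasible assignment gives total 272.
Every other set of open sites that can feasibly serve all demand totals ≥ 272 even under its best assignment. Minimum: 262.

262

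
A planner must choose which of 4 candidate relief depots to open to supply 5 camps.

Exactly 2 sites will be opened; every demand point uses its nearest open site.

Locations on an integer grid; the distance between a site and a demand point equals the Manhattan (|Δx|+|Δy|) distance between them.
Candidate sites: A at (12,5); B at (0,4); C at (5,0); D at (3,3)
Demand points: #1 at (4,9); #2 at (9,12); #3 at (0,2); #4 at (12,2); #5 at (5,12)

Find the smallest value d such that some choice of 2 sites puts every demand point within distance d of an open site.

Open {A, D}.
  Farthest demand point is #5 at distance 11 (to D); all others are ≤ 11.
With {A, C} the worst case is 12.
With {A, B} the worst case is 13.
No size-2 selection achieves below 11.

11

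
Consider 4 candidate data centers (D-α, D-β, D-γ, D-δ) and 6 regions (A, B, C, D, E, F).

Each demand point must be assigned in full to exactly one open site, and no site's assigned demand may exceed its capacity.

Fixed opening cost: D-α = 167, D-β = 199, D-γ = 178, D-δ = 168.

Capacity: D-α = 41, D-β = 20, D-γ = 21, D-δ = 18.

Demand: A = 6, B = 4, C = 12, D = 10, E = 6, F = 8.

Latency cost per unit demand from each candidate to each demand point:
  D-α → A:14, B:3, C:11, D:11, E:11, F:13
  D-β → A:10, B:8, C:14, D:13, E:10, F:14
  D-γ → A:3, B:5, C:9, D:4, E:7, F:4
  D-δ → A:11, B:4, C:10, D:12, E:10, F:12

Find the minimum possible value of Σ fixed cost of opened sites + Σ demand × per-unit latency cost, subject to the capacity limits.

Open {D-α, D-γ}; cheapest assignment that respects the capacities:
  D-α (cap 41, load 26): B, C, D — cost 4×3 + 12×11 + 10×11 = 254
  D-γ (cap 21, load 20): A, E, F — cost 6×3 + 6×7 + 8×4 = 92
  Shipping 346, fixed 345 → total 691.
  Any other capacity-feasible assignment to {D-α, D-γ} ships for at least 346.
Compare {D-α, D-δ}: its best feasible assignment gives total 813.
Compare {D-α, D-β}: its best feasible assignment gives total 844.
Every other set of open sites that can feasibly serve all demand totals ≥ 813 even under its best assignment. Minimum: 691.

691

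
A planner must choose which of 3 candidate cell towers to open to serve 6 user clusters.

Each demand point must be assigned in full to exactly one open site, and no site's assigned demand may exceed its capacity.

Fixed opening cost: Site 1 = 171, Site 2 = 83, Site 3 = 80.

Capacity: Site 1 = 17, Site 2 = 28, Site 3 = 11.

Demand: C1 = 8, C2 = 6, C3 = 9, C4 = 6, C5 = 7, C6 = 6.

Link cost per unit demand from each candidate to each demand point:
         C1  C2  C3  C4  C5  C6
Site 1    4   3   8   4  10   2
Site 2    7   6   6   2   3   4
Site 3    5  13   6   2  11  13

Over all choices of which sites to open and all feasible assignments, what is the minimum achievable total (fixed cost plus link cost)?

415

Open {Site 1, Site 2}; cheapest assignment that respects the capacities:
  Site 1 (cap 17, load 14): C1, C2 — cost 8×4 + 6×3 = 50
  Site 2 (cap 28, load 28): C3, C4, C5, C6 — cost 9×6 + 6×2 + 7×3 + 6×4 = 111
  Shipping 161, fixed 254 → total 415.
  Any other capacity-feasible assignment to {Site 1, Site 2} ships for at least 161.
Compare {Site 1, Site 2, Site 3}: its best feasible assignment gives total 491.
Every other set of open sites that can feasibly serve all demand totals ≥ 491 even under its best assignment. Minimum: 415.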